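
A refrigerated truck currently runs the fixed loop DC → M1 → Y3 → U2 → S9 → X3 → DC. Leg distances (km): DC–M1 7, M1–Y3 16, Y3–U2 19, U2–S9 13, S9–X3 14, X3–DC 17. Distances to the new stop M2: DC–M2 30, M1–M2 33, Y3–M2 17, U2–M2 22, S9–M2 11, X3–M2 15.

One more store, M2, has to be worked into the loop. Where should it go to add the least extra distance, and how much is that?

Insertion cost between consecutive stops i–j is d(i,M2) + d(M2,j) − d(i,j):
  between DC and M1: 30 + 33 − 7 = 56
  between M1 and Y3: 33 + 17 − 16 = 34
  between Y3 and U2: 17 + 22 − 19 = 20
  between U2 and S9: 22 + 11 − 13 = 20
  between S9 and X3: 11 + 15 − 14 = 12
  between X3 and DC: 15 + 30 − 17 = 28
Cheapest insertion is between S9 and X3, adding 12.
New total = 86 + 12 = 98.

Minimum extra distance: 12 km, inserting M2 between S9 and X3.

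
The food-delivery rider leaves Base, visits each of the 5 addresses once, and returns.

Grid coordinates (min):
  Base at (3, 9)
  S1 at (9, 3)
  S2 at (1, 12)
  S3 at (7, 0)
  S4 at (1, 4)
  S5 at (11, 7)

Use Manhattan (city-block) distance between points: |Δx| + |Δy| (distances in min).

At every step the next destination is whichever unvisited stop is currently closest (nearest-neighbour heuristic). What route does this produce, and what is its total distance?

At Base the remaining stops are S2 5, S4 7, S5 10, S1 12, S3 13; go to S2.
At S2 the remaining stops are S4 8, S5 15, S1 17, S3 18; go to S4.
At S4 the remaining stops are S1 9, S3 10, S5 13; go to S1.
At S1 the remaining stops are S3 5, S5 6; go to S3.
At S3 the remaining stops are S5 11; go to S5.
Return S5→Base: 10.
Total = 5 + 8 + 9 + 5 + 11 + 10 = 48.

Nearest-neighbour total = 48 min; route Base → S2 → S4 → S1 → S3 → S5 → Base.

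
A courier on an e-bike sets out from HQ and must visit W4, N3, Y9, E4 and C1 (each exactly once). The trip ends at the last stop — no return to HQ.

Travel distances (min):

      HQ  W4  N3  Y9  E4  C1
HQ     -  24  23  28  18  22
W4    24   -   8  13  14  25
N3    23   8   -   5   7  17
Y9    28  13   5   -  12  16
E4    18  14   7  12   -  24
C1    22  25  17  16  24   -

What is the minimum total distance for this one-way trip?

Minimum one-way distance = 61 min.

There are 5! = 120 possible orderings.
HQ - W4 - N3 - Y9 - E4 - C1: 24+8+5+12+24 = 73
HQ - W4 - N3 - Y9 - C1 - E4: 24+8+5+16+24 = 77
HQ - W4 - N3 - E4 - Y9 - C1: 24+8+7+12+16 = 67
HQ - W4 - N3 - E4 - C1 - Y9: 24+8+7+24+16 = 79
HQ - W4 - N3 - C1 - Y9 - E4: 24+8+17+16+12 = 77
HQ - W4 - N3 - C1 - E4 - Y9: 24+8+17+24+12 = 85
HQ - W4 - Y9 - N3 - E4 - C1: 24+13+5+7+24 = 73
HQ - W4 - Y9 - N3 - C1 - E4: 24+13+5+17+24 = 83
HQ - W4 - Y9 - E4 - N3 - C1: 24+13+12+7+17 = 73
HQ - W4 - Y9 - E4 - C1 - N3: 24+13+12+24+17 = 90
HQ - W4 - Y9 - C1 - N3 - E4: 24+13+16+17+7 = 77
HQ - W4 - Y9 - C1 - E4 - N3: 24+13+16+24+7 = 84
HQ - W4 - E4 - N3 - Y9 - C1: 24+14+7+5+16 = 66
HQ - W4 - E4 - N3 - C1 - Y9: 24+14+7+17+16 = 78
… (106 more)
HQ - E4 - W4 - N3 - Y9 - C1: 18+14+8+5+16 = 61  ← best
The minimum is 61.
One shortest path: HQ → E4 → W4 → N3 → Y9 → C1.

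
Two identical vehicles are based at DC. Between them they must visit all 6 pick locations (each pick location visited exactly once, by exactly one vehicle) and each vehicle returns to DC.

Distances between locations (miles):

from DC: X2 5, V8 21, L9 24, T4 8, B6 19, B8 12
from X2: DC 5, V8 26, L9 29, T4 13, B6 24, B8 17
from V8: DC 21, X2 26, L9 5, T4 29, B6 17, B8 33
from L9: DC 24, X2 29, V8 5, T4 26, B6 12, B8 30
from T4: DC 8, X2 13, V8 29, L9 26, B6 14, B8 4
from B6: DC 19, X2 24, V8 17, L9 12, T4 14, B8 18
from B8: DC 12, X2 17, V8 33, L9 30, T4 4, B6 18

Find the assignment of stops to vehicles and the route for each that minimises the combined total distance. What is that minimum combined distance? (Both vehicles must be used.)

Try each way of splitting the stops between the two vehicles (each non-empty) and, for each split, find the best tour for each vehicle:
  {X2} + {V8, L9, T4, B6, B8}: 10 + 68 = 78
  {V8} + {X2, L9, T4, B6, B8}: 42 + 76 = 118
  {X2, V8} + {L9, T4, B6, B8}: 52 + 66 = 118
  {L9} + {X2, V8, T4, B6, B8}: 48 + 78 = 126
  {X2, L9} + {V8, T4, B6, B8}: 58 + 68 = 126
  {V8, L9} + {X2, T4, B6, B8}: 50 + 59 = 109
  … (31 splits in total)
Best: vehicle 1 DC → X2 → DC = 10; vehicle 2 DC → V8 → L9 → B6 → T4 → B8 → DC = 68; combined 78.

78 miles — the smallest possible combined total.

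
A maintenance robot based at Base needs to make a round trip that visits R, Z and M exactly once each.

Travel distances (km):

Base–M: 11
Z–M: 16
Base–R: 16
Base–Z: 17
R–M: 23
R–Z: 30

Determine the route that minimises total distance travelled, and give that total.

Shortest round trip = 72 km.

With 3 stops there are 3!/2 = 3 distinct round trips (a route and its reverse cost the same).
Base - R - Z - M - Base: 16+30+16+11 = 73
Base - R - M - Z - Base: 16+23+16+17 = 72
Base - Z - R - M - Base: 17+30+23+11 = 81
The minimum is 72.
One optimal route: Base → R → M → Z → Base (or its reverse).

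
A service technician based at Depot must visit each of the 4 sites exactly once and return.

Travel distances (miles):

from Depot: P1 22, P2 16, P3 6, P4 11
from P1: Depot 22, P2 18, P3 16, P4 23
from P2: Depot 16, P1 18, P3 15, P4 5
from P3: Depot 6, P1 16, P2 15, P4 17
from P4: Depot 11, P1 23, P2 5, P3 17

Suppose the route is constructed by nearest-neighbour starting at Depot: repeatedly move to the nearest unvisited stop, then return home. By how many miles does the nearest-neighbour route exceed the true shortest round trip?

Excess over optimum: 15 miles.

From Depot: P3=6, P4=11, P2=16, P1=22 → choose P3 (6).
From P3: P2=15, P1=16, P4=17 → choose P2 (15).
From P2: P4=5, P1=18 → choose P4 (5).
From P4: P1=23 → choose P1 (23).
NN route Depot → P3 → P2 → P4 → P1 → Depot costs 71.
Optimal: Depot → P3 → P1 → P2 → P4 → Depot costs 56 (by enumerating all 12 distinct tours).
Excess = 71 − 56 = 15.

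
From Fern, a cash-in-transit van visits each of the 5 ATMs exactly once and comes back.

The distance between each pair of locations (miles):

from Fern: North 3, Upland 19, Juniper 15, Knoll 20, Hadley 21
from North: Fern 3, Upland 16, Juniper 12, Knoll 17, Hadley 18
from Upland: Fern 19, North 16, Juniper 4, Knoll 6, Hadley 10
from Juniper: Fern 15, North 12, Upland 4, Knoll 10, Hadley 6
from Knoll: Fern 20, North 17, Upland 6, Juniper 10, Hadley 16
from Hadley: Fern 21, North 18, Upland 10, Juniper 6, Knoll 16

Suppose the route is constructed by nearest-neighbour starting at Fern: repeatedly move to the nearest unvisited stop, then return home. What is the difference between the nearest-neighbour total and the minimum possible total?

Excess over optimum: 5 miles.

Fern: North=3, Juniper=15, Upland=19, Knoll=20, Hadley=21 ⇒ North
North: Juniper=12, Upland=16, Knoll=17, Hadley=18 ⇒ Juniper
Juniper: Upland=4, Hadley=6, Knoll=10 ⇒ Upland
Upland: Knoll=6, Hadley=10 ⇒ Knoll
Knoll: Hadley=16 ⇒ Hadley
NN route Fern → North → Juniper → Upland → Knoll → Hadley → Fern costs 62.
Optimal: Fern → North → Juniper → Hadley → Upland → Knoll → Fern costs 57 (by enumerating all 60 distinct tours).
Excess = 62 − 57 = 5.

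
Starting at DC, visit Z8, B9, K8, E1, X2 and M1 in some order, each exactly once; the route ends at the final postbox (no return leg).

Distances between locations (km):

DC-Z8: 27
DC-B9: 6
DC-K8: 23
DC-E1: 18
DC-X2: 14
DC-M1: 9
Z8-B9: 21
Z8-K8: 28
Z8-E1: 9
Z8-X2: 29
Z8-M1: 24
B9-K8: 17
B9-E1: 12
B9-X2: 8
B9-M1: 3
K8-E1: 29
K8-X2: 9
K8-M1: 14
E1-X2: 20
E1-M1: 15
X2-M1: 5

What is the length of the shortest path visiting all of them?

There are 6! = 720 possible orderings.
DC→Z8→B9→K8→E1→X2→M1: 27+21+17+29+20+5 = 119
DC→Z8→B9→K8→E1→M1→X2: 27+21+17+29+15+5 = 114
DC→Z8→B9→K8→X2→E1→M1: 27+21+17+9+20+15 = 109
DC→Z8→B9→K8→X2→M1→E1: 27+21+17+9+5+15 = 94
DC→Z8→B9→K8→M1→E1→X2: 27+21+17+14+15+20 = 114
DC→Z8→B9→K8→M1→X2→E1: 27+21+17+14+5+20 = 104
DC→Z8→B9→E1→K8→X2→M1: 27+21+12+29+9+5 = 103
DC→Z8→B9→E1→K8→M1→X2: 27+21+12+29+14+5 = 108
… (712 more)
DC→B9→M1→X2→K8→Z8→E1: 6+3+5+9+28+9 = 60  ← best
The minimum is 60.
One shortest path: DC → B9 → M1 → X2 → K8 → Z8 → E1.

60 km — the minimum one-way total.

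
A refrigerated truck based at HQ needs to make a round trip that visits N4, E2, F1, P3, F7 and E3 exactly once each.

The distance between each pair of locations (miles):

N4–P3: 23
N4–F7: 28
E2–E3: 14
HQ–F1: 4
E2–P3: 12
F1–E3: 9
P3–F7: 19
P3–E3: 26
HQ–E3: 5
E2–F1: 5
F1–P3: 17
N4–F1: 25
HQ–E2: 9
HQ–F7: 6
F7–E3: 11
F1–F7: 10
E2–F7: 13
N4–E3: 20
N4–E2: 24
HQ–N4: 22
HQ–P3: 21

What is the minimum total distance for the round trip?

There are 360 distinct closed tours to check (reversals are equivalent).
HQ-N4-E2-F1-P3-F7-E3-HQ: 22+24+5+17+19+11+5 = 103
HQ-N4-E2-F1-P3-E3-F7-HQ: 22+24+5+17+26+11+6 = 111
HQ-N4-E2-F1-F7-P3-E3-HQ: 22+24+5+10+19+26+5 = 111
HQ-N4-E2-F1-F7-E3-P3-HQ: 22+24+5+10+11+26+21 = 119
HQ-N4-E2-F1-E3-P3-F7-HQ: 22+24+5+9+26+19+6 = 111
HQ-N4-E2-F1-E3-F7-P3-HQ: 22+24+5+9+11+19+21 = 111
HQ-N4-E2-P3-F1-F7-E3-HQ: 22+24+12+17+10+11+5 = 101
HQ-N4-E2-P3-F1-E3-F7-HQ: 22+24+12+17+9+11+6 = 101
… (352 more)
HQ-F1-E2-P3-N4-E3-F7-HQ: 4+5+12+23+20+11+6 = 81  ← best
The minimum is 81.
One optimal route: HQ → F1 → E2 → P3 → N4 → E3 → F7 → HQ (or its reverse).

81 miles — the shortest possible round trip.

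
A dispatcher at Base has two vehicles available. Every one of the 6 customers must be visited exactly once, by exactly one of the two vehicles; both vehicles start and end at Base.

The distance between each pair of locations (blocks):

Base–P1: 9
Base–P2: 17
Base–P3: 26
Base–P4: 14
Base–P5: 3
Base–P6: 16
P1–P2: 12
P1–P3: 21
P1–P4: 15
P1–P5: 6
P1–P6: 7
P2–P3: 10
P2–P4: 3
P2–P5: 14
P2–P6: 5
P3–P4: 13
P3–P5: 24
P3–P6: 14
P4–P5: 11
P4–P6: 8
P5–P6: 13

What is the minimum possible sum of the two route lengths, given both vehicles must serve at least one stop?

Check every non-empty split of the stops between the two vehicles; for each half take its own optimal tour:
  {P1} + {P2, P3, P4, P5, P6}: 18 + 57 = 75
  {P2} + {P1, P3, P4, P5, P6}: 34 + 57 = 91
  {P1, P2} + {P3, P4, P5, P6}: 38 + 57 = 95
  {P3} + {P1, P2, P4, P5, P6}: 52 + 38 = 90
  {P1, P3} + {P2, P4, P5, P6}: 56 + 38 = 94
  {P2, P3} + {P1, P4, P5, P6}: 53 + 38 = 91
  … (31 splits in total)
  {P5} + {P1, P2, P3, P4, P6}: 6 + 57 = 63  ← best
Best: vehicle 1 Base → P5 → Base = 6; vehicle 2 Base → P1 → P6 → P3 → P2 → P4 → Base = 57; combined 63.

63 blocks — the smallest possible combined total.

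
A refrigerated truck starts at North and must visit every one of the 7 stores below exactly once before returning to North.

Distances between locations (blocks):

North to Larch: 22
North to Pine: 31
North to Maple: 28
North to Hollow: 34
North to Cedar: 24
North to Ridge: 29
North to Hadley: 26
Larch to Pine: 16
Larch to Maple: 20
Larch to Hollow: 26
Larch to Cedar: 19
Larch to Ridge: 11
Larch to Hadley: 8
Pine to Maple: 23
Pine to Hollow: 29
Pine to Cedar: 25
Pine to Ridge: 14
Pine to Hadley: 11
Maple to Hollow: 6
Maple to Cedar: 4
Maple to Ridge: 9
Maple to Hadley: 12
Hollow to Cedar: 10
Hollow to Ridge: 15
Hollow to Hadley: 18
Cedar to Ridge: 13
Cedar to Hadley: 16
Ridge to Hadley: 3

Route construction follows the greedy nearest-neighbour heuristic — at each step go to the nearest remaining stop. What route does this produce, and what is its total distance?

Nearest-neighbour total = 116 blocks; route North → Larch → Hadley → Ridge → Maple → Cedar → Hollow → Pine → North.

At North the remaining stops are Larch 22, Cedar 24, Hadley 26, Maple 28, Ridge 29, Pine 31, Hollow 34; go to Larch.
At Larch the remaining stops are Hadley 8, Ridge 11, Pine 16, Cedar 19, Maple 20, Hollow 26; go to Hadley.
At Hadley the remaining stops are Ridge 3, Pine 11, Maple 12, Cedar 16, Hollow 18; go to Ridge.
At Ridge the remaining stops are Maple 9, Cedar 13, Pine 14, Hollow 15; go to Maple.
At Maple the remaining stops are Cedar 4, Hollow 6, Pine 23; go to Cedar.
At Cedar the remaining stops are Hollow 10, Pine 25; go to Hollow.
At Hollow the remaining stops are Pine 29; go to Pine.
Return Pine→North: 31.
Total = 22 + 8 + 3 + 9 + 4 + 10 + 29 + 31 = 116.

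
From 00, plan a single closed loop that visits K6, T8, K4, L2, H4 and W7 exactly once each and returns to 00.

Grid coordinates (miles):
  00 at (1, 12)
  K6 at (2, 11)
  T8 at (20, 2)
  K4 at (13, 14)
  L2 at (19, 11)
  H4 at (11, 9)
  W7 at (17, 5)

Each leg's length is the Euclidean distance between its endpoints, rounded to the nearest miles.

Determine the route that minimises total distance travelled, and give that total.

There are 360 distinct closed tours to check (reversals are equivalent).
00→K6→T8→K4→L2→H4→W7→00: 1+20+14+7+8+7+17 = 74
00→K6→T8→K4→L2→W7→H4→00: 1+20+14+7+6+7+10 = 65
00→K6→T8→K4→H4→L2→W7→00: 1+20+14+5+8+6+17 = 71
00→K6→T8→K4→H4→W7→L2→00: 1+20+14+5+7+6+18 = 71
00→K6→T8→K4→W7→L2→H4→00: 1+20+14+10+6+8+10 = 69
00→K6→T8→K4→W7→H4→L2→00: 1+20+14+10+7+8+18 = 78
00→K6→T8→L2→K4→H4→W7→00: 1+20+9+7+5+7+17 = 66
00→K6→T8→L2→K4→W7→H4→00: 1+20+9+7+10+7+10 = 64
… (352 more)
00→K6→K4→L2→T8→W7→H4→00: 1+11+7+9+4+7+10 = 49  ← best
The minimum is 49.
One optimal route: 00 → K6 → K4 → L2 → T8 → W7 → H4 → 00 (or its reverse).

Shortest round trip = 49 miles.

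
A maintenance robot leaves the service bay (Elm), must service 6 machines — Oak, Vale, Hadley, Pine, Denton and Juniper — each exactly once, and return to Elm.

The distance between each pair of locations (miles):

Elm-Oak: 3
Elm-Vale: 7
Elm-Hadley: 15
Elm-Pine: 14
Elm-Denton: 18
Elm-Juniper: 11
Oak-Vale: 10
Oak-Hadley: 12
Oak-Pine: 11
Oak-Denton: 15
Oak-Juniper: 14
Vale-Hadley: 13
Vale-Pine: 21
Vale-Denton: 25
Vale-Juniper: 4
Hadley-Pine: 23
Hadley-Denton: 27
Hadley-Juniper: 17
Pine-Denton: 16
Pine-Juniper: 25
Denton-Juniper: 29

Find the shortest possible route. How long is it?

Minimum total distance: 85 miles.

There are 360 distinct closed tours to check (reversals are equivalent).
Elm-Oak-Vale-Hadley-Pine-Denton-Juniper-Elm: 3+10+13+23+16+29+11 = 105
Elm-Oak-Vale-Hadley-Pine-Juniper-Denton-Elm: 3+10+13+23+25+29+18 = 121
Elm-Oak-Vale-Hadley-Denton-Pine-Juniper-Elm: 3+10+13+27+16+25+11 = 105
Elm-Oak-Vale-Hadley-Denton-Juniper-Pine-Elm: 3+10+13+27+29+25+14 = 121
Elm-Oak-Vale-Hadley-Juniper-Pine-Denton-Elm: 3+10+13+17+25+16+18 = 102
Elm-Oak-Vale-Hadley-Juniper-Denton-Pine-Elm: 3+10+13+17+29+16+14 = 102
Elm-Oak-Vale-Pine-Hadley-Denton-Juniper-Elm: 3+10+21+23+27+29+11 = 124
Elm-Oak-Vale-Pine-Hadley-Juniper-Denton-Elm: 3+10+21+23+17+29+18 = 121
… (352 more)
Elm-Oak-Pine-Denton-Hadley-Vale-Juniper-Elm: 3+11+16+27+13+4+11 = 85  ← best
The minimum is 85.
One optimal route: Elm → Oak → Pine → Denton → Hadley → Vale → Juniper → Elm (or its reverse).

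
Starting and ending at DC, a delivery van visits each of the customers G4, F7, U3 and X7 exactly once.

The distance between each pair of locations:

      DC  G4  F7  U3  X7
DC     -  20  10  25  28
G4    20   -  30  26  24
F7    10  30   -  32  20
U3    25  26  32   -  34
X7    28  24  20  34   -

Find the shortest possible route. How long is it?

DC - G4 - F7 - U3 - X7 - DC: 20+30+32+34+28 = 144
DC - G4 - F7 - X7 - U3 - DC: 20+30+20+34+25 = 129
DC - G4 - U3 - F7 - X7 - DC: 20+26+32+20+28 = 126
DC - G4 - U3 - X7 - F7 - DC: 20+26+34+20+10 = 110
DC - G4 - X7 - F7 - U3 - DC: 20+24+20+32+25 = 121
DC - G4 - X7 - U3 - F7 - DC: 20+24+34+32+10 = 120
DC - F7 - G4 - U3 - X7 - DC: 10+30+26+34+28 = 128
DC - F7 - G4 - X7 - U3 - DC: 10+30+24+34+25 = 123
DC - F7 - U3 - G4 - X7 - DC: 10+32+26+24+28 = 120
DC - F7 - X7 - G4 - U3 - DC: 10+20+24+26+25 = 105
DC - U3 - G4 - F7 - X7 - DC: 25+26+30+20+28 = 129
DC - U3 - F7 - G4 - X7 - DC: 25+32+30+24+28 = 139
The minimum is 105.
One optimal route: DC → F7 → X7 → G4 → U3 → DC (or its reverse).

105 — the shortest possible round trip.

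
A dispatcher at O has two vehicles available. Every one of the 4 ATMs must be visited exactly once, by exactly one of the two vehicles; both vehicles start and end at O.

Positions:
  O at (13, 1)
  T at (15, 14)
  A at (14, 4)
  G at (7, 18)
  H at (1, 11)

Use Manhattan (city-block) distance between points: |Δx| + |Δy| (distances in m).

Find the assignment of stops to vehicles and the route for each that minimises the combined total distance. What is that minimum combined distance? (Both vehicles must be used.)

70 m — the smallest possible combined total.

There are 2^3 − 1 = 7 ways to divide the 4 stops into two non-empty groups. For each, the best each vehicle can do is its own shortest tour through its group:
  {T} + {A, G, H}: 30 + 60 = 90
  {A} + {T, G, H}: 8 + 62 = 70
  {T, A} + {G, H}: 30 + 58 = 88
  {G} + {T, A, H}: 46 + 54 = 100
  {T, G} + {A, H}: 50 + 46 = 96
  {A, G} + {T, H}: 48 + 54 = 102
  … (7 splits in total)
Best: vehicle 1 O → A → O = 8; vehicle 2 O → T → G → H → O = 62; combined 70.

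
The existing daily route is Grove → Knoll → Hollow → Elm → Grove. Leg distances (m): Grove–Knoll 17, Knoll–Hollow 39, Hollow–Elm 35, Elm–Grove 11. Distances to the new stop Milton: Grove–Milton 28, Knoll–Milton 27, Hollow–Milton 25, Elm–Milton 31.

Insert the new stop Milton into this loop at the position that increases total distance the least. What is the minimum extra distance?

+13 m — insert Milton between Knoll and Hollow.

Insertion cost between consecutive stops i–j is d(i,Milton) + d(Milton,j) − d(i,j):
  between Grove and Knoll: 28 + 27 − 17 = 38
  between Knoll and Hollow: 27 + 25 − 39 = 13
  between Hollow and Elm: 25 + 31 − 35 = 21
  between Elm and Grove: 31 + 28 − 11 = 48
Cheapest insertion is between Knoll and Hollow, adding 13.
New total = 102 + 13 = 115.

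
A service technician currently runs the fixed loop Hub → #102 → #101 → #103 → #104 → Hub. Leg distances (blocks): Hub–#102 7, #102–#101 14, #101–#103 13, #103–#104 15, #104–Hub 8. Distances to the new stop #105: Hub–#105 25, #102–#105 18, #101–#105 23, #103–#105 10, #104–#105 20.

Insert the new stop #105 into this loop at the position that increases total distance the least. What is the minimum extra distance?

Insertion cost between consecutive stops i–j is d(i,#105) + d(#105,j) − d(i,j):
  between Hub and #102: 25 + 18 − 7 = 36
  between #102 and #101: 18 + 23 − 14 = 27
  between #101 and #103: 23 + 10 − 13 = 20
  between #103 and #104: 10 + 20 − 15 = 15
  between #104 and Hub: 20 + 25 − 8 = 37
Cheapest insertion is between #103 and #104, adding 15.
New total = 57 + 15 = 72.

Adding 15 blocks by placing #105 on the #103–#104 leg.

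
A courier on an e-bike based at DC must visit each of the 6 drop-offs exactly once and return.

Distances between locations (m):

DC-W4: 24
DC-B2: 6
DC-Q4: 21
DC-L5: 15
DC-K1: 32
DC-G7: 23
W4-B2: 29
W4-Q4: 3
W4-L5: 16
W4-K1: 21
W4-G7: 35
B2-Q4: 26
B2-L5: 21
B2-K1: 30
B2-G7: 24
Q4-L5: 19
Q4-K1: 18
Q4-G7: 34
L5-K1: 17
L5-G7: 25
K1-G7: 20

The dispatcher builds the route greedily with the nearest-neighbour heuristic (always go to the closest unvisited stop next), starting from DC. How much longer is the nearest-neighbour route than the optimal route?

5 m longer than the optimal tour.

DC: B2=6, L5=15, Q4=21, G7=23, W4=24, K1=32 ⇒ B2
B2: L5=21, G7=24, Q4=26, W4=29, K1=30 ⇒ L5
L5: W4=16, K1=17, Q4=19, G7=25 ⇒ W4
W4: Q4=3, K1=21, G7=35 ⇒ Q4
Q4: K1=18, G7=34 ⇒ K1
K1: G7=20 ⇒ G7
NN route DC → B2 → L5 → W4 → Q4 → K1 → G7 → DC costs 107.
Optimal: DC → B2 → G7 → K1 → Q4 → W4 → L5 → DC costs 102 (by enumerating all 360 distinct tours).
Excess = 107 − 102 = 5.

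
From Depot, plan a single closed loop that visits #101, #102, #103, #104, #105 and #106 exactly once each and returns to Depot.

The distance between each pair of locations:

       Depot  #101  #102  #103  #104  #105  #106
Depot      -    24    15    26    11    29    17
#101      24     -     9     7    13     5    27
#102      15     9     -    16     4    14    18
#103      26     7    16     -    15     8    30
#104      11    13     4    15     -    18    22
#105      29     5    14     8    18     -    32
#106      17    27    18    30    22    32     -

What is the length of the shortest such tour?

Depot→#101→#102→#103→#104→#105→#106→Depot: 24+9+16+15+18+32+17 = 131
Depot→#101→#102→#103→#104→#106→#105→Depot: 24+9+16+15+22+32+29 = 147
Depot→#101→#102→#103→#105→#104→#106→Depot: 24+9+16+8+18+22+17 = 114
Depot→#101→#102→#103→#105→#106→#104→Depot: 24+9+16+8+32+22+11 = 122
Depot→#101→#102→#103→#106→#104→#105→Depot: 24+9+16+30+22+18+29 = 148
Depot→#101→#102→#103→#106→#105→#104→Depot: 24+9+16+30+32+18+11 = 140
Depot→#101→#102→#104→#103→#105→#106→Depot: 24+9+4+15+8+32+17 = 109
Depot→#101→#102→#104→#103→#106→#105→Depot: 24+9+4+15+30+32+29 = 143
… (352 more)
Depot→#104→#103→#105→#101→#102→#106→Depot: 11+15+8+5+9+18+17 = 83  ← best
The minimum is 83.
One optimal route: Depot → #104 → #103 → #105 → #101 → #102 → #106 → Depot (or its reverse).

Shortest round trip = 83.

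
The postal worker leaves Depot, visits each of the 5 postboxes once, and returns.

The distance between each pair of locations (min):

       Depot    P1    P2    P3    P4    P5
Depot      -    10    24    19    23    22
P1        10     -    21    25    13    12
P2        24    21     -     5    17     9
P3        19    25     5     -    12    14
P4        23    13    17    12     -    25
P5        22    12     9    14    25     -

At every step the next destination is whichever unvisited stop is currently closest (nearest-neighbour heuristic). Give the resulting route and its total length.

Total distance 71 min via the nearest-neighbour route Depot → P1 → P5 → P2 → P3 → P4 → Depot.

At Depot the remaining stops are P1 10, P3 19, P5 22, P4 23, P2 24; go to P1.
At P1 the remaining stops are P5 12, P4 13, P2 21, P3 25; go to P5.
At P5 the remaining stops are P2 9, P3 14, P4 25; go to P2.
At P2 the remaining stops are P3 5, P4 17; go to P3.
At P3 the remaining stops are P4 12; go to P4.
Return P4→Depot: 23.
Total = 10 + 12 + 9 + 5 + 12 + 23 = 71.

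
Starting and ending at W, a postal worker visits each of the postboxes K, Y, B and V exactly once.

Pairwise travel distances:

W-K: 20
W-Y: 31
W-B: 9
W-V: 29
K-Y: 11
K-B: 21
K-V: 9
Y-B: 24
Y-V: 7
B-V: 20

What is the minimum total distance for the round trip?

There are 12 distinct closed tours to check (reversals are equivalent).
W→K→Y→B→V→W: 20+11+24+20+29 = 104
W→K→Y→V→B→W: 20+11+7+20+9 = 67
W→K→B→Y→V→W: 20+21+24+7+29 = 101
W→K→B→V→Y→W: 20+21+20+7+31 = 99
W→K→V→Y→B→W: 20+9+7+24+9 = 69
W→K→V→B→Y→W: 20+9+20+24+31 = 104
W→Y→K→B→V→W: 31+11+21+20+29 = 112
W→Y→K→V→B→W: 31+11+9+20+9 = 80
W→Y→B→K→V→W: 31+24+21+9+29 = 114
W→Y→V→K→B→W: 31+7+9+21+9 = 77
W→B→K→Y→V→W: 9+21+11+7+29 = 77
W→B→Y→K→V→W: 9+24+11+9+29 = 82
The minimum is 67.
One optimal route: W → K → Y → V → B → W (or its reverse).

Minimum total distance: 67.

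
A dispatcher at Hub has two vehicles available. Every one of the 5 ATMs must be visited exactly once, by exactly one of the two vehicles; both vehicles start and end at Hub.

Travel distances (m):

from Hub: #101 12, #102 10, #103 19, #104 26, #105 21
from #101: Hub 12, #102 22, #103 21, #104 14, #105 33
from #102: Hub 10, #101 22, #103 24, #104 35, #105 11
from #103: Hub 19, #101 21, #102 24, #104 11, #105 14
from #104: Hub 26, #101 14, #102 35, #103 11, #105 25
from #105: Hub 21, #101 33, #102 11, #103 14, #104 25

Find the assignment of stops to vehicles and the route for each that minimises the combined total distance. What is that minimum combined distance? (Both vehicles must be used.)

Check every non-empty split of the stops between the two vehicles; for each half take its own optimal tour:
  {#101} + {#102, #103, #104, #105}: 24 + 72 = 96
  {#102} + {#101, #103, #104, #105}: 20 + 72 = 92
  {#101, #102} + {#103, #104, #105}: 44 + 72 = 116
  {#103} + {#101, #102, #104, #105}: 38 + 72 = 110
  {#101, #103} + {#102, #104, #105}: 52 + 72 = 124
  {#102, #103} + {#101, #104, #105}: 53 + 72 = 125
  … (15 splits in total)
Best: vehicle 1 Hub → #102 → Hub = 20; vehicle 2 Hub → #101 → #104 → #103 → #105 → Hub = 72; combined 92.

92 m — the smallest possible combined total.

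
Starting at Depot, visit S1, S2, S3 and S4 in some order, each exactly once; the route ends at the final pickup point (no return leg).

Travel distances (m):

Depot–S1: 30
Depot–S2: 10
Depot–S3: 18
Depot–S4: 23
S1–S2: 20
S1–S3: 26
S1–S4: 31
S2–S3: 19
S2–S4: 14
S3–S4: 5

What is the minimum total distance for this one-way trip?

There are 4! = 24 possible orderings.
Depot - S1 - S2 - S3 - S4: 30+20+19+5 = 74
Depot - S1 - S2 - S4 - S3: 30+20+14+5 = 69
Depot - S1 - S3 - S2 - S4: 30+26+19+14 = 89
Depot - S1 - S3 - S4 - S2: 30+26+5+14 = 75
Depot - S1 - S4 - S2 - S3: 30+31+14+19 = 94
Depot - S1 - S4 - S3 - S2: 30+31+5+19 = 85
Depot - S2 - S1 - S3 - S4: 10+20+26+5 = 61
Depot - S2 - S1 - S4 - S3: 10+20+31+5 = 66
Depot - S2 - S3 - S1 - S4: 10+19+26+31 = 86
Depot - S2 - S3 - S4 - S1: 10+19+5+31 = 65
Depot - S2 - S4 - S1 - S3: 10+14+31+26 = 81
Depot - S2 - S4 - S3 - S1: 10+14+5+26 = 55
Depot - S3 - S1 - S2 - S4: 18+26+20+14 = 78
Depot - S3 - S1 - S4 - S2: 18+26+31+14 = 89
… (10 more)
The minimum is 55.
One shortest path: Depot → S2 → S4 → S3 → S1.

Minimum one-way distance = 55 m.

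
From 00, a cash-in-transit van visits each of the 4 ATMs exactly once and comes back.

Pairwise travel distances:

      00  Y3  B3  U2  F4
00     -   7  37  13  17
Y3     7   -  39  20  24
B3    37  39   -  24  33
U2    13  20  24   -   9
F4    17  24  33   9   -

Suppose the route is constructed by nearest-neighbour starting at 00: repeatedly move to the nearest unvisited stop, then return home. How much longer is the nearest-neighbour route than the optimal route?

00: Y3=7, U2=13, F4=17, B3=37 ⇒ Y3
Y3: U2=20, F4=24, B3=39 ⇒ U2
U2: F4=9, B3=24 ⇒ F4
F4: B3=33 ⇒ B3
NN route 00 → Y3 → U2 → F4 → B3 → 00 costs 106.
Optimal: 00 → Y3 → B3 → U2 → F4 → 00 costs 96 (by enumerating all 12 distinct tours).
Excess = 106 − 96 = 10.

The nearest-neighbour route is 10 longer than optimal.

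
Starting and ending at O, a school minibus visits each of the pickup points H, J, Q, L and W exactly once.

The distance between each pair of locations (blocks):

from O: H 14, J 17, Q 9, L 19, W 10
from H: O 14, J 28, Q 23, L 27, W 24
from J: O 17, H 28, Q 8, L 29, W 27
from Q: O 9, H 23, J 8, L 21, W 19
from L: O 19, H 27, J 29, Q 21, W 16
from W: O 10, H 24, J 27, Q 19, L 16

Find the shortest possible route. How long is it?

There are 60 distinct closed tours to check (reversals are equivalent).
O→H→J→Q→L→W→O: 14+28+8+21+16+10 = 97
O→H→J→Q→W→L→O: 14+28+8+19+16+19 = 104
O→H→J→L→Q→W→O: 14+28+29+21+19+10 = 121
O→H→J→L→W→Q→O: 14+28+29+16+19+9 = 115
O→H→J→W→Q→L→O: 14+28+27+19+21+19 = 128
O→H→J→W→L→Q→O: 14+28+27+16+21+9 = 115
O→H→Q→J→L→W→O: 14+23+8+29+16+10 = 100
O→H→Q→J→W→L→O: 14+23+8+27+16+19 = 107
O→H→Q→L→J→W→O: 14+23+21+29+27+10 = 124
O→H→Q→L→W→J→O: 14+23+21+16+27+17 = 118
O→H→Q→W→J→L→O: 14+23+19+27+29+19 = 131
O→H→Q→W→L→J→O: 14+23+19+16+29+17 = 118
O→H→L→J→Q→W→O: 14+27+29+8+19+10 = 107
O→H→L→J→W→Q→O: 14+27+29+27+19+9 = 125
… (46 more)
The minimum is 97.
One optimal route: O → H → J → Q → L → W → O (or its reverse).

Shortest round trip = 97 blocks.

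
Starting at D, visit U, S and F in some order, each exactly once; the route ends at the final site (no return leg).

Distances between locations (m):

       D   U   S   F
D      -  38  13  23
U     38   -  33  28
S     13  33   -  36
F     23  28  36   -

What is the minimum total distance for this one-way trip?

Shortest open route: 74 m.

There are 3! = 6 possible orderings.
D - U - S - F: 38+33+36 = 107
D - U - F - S: 38+28+36 = 102
D - S - U - F: 13+33+28 = 74
D - S - F - U: 13+36+28 = 77
D - F - U - S: 23+28+33 = 84
D - F - S - U: 23+36+33 = 92
The minimum is 74.
One shortest path: D → S → U → F.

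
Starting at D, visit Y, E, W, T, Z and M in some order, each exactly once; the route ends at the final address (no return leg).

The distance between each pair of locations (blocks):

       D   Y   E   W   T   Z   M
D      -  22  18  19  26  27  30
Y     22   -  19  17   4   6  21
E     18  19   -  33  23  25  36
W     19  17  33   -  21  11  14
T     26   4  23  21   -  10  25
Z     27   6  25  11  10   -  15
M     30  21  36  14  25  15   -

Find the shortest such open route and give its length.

76 blocks — the minimum one-way total.

There are 6! = 720 possible orderings.
D - Y - E - W - T - Z - M: 22+19+33+21+10+15 = 120
D - Y - E - W - T - M - Z: 22+19+33+21+25+15 = 135
D - Y - E - W - Z - T - M: 22+19+33+11+10+25 = 120
D - Y - E - W - Z - M - T: 22+19+33+11+15+25 = 125
D - Y - E - W - M - T - Z: 22+19+33+14+25+10 = 123
D - Y - E - W - M - Z - T: 22+19+33+14+15+10 = 113
D - Y - E - T - W - Z - M: 22+19+23+21+11+15 = 111
D - Y - E - T - W - M - Z: 22+19+23+21+14+15 = 114
… (712 more)
D - E - Y - T - Z - W - M: 18+19+4+10+11+14 = 76  ← best
The minimum is 76.
One shortest path: D → E → Y → T → Z → W → M.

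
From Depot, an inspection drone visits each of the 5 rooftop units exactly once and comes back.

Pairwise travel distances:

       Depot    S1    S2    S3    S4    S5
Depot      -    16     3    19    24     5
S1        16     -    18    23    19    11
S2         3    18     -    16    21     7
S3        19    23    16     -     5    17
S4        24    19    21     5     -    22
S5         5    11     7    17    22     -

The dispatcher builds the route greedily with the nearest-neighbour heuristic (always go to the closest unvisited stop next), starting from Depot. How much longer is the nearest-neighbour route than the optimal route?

Excess over optimum: 5.

From Depot: S2=3, S5=5, S1=16, S3=19, S4=24 → choose S2 (3).
From S2: S5=7, S3=16, S1=18, S4=21 → choose S5 (7).
From S5: S1=11, S3=17, S4=22 → choose S1 (11).
From S1: S4=19, S3=23 → choose S4 (19).
From S4: S3=5 → choose S3 (5).
NN route Depot → S2 → S5 → S1 → S4 → S3 → Depot costs 64.
Optimal: Depot → S2 → S3 → S4 → S1 → S5 → Depot costs 59 (by enumerating all 60 distinct tours).
Excess = 64 − 59 = 5.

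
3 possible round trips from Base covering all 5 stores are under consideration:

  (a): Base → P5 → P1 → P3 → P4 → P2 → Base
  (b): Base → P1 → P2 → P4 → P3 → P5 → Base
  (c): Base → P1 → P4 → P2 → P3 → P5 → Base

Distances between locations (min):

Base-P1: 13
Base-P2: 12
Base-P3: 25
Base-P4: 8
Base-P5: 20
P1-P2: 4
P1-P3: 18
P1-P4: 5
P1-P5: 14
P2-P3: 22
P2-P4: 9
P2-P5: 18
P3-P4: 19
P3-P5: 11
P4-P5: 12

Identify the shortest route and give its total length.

Shortest is (b), total 76 min.

(a): 20 + 14 + 18 + 19 + 9 + 12 = 92
(b): 13 + 4 + 9 + 19 + 11 + 20 = 76
(c): 13 + 5 + 9 + 22 + 11 + 20 = 80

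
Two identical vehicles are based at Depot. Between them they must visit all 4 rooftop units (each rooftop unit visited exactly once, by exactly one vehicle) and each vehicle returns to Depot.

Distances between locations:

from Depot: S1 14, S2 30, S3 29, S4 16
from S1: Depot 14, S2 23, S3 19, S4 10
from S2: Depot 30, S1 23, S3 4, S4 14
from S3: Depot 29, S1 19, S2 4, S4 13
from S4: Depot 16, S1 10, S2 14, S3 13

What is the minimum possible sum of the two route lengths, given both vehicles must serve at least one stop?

91 — the smallest possible combined total.

Check every non-empty split of the stops between the two vehicles; for each half take its own optimal tour:
  {S1} + {S2, S3, S4}: 28 + 63 = 91
  {S2} + {S1, S3, S4}: 60 + 62 = 122
  {S1, S2} + {S3, S4}: 67 + 58 = 125
  {S3} + {S1, S2, S4}: 58 + 67 = 125
  {S1, S3} + {S2, S4}: 62 + 60 = 122
  {S2, S3} + {S1, S4}: 63 + 40 = 103
  … (7 splits in total)
Best: vehicle 1 Depot → S1 → Depot = 28; vehicle 2 Depot → S2 → S3 → S4 → Depot = 63; combined 91.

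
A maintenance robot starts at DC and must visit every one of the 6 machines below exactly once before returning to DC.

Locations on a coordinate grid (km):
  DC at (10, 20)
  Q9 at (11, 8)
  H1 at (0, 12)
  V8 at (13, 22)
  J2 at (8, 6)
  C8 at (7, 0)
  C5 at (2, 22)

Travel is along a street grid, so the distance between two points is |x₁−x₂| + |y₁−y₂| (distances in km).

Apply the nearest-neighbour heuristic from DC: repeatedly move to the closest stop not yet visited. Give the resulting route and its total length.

Total distance 82 km via the nearest-neighbour route DC → V8 → C5 → H1 → J2 → Q9 → C8 → DC.

From DC: distances to unvisited — V8=5, C5=10, Q9=13, J2=16, H1=18, C8=23. Nearest is V8 (5).
From V8: distances to unvisited — C5=11, Q9=16, J2=21, H1=23, C8=28. Nearest is C5 (11).
From C5: distances to unvisited — H1=12, J2=22, Q9=23, C8=27. Nearest is H1 (12).
From H1: distances to unvisited — J2=14, Q9=15, C8=19. Nearest is J2 (14).
From J2: distances to unvisited — Q9=5, C8=7. Nearest is Q9 (5).
From Q9: distances to unvisited — C8=12. Nearest is C8 (12).
Return C8→DC: 23.
Total = 5 + 11 + 12 + 14 + 5 + 12 + 23 = 82.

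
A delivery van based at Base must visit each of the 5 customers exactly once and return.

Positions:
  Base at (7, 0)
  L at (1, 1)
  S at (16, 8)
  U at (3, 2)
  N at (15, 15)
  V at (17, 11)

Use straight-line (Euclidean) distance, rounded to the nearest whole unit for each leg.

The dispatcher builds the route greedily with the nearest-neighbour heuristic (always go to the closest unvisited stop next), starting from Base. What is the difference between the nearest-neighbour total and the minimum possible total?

2 longer than the optimal tour.

Base: U=4, L=6, S=12, V=15, N=17 ⇒ U
U: L=2, S=14, V=17, N=18 ⇒ L
L: S=17, V=19, N=20 ⇒ S
S: V=3, N=7 ⇒ V
V: N=4 ⇒ N
NN route Base → U → L → S → V → N → Base costs 47.
Optimal: Base → L → U → N → V → S → Base costs 45 (by enumerating all 60 distinct tours).
Excess = 47 − 45 = 2.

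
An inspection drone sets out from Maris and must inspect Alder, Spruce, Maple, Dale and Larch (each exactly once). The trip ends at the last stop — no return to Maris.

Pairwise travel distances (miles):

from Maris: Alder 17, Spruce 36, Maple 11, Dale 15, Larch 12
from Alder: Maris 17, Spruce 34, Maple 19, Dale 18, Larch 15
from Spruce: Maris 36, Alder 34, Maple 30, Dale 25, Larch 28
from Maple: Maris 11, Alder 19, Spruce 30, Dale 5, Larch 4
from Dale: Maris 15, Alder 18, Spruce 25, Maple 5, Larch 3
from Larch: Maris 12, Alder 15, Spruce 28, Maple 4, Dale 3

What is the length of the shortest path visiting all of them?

Shortest open route: 66 miles.

There are 5! = 120 possible orderings.
Maris→Alder→Spruce→Maple→Dale→Larch: 17+34+30+5+3 = 89
Maris→Alder→Spruce→Maple→Larch→Dale: 17+34+30+4+3 = 88
Maris→Alder→Spruce→Dale→Maple→Larch: 17+34+25+5+4 = 85
Maris→Alder→Spruce→Dale→Larch→Maple: 17+34+25+3+4 = 83
Maris→Alder→Spruce→Larch→Maple→Dale: 17+34+28+4+5 = 88
Maris→Alder→Spruce→Larch→Dale→Maple: 17+34+28+3+5 = 87
Maris→Alder→Maple→Spruce→Dale→Larch: 17+19+30+25+3 = 94
Maris→Alder→Maple→Spruce→Larch→Dale: 17+19+30+28+3 = 97
Maris→Alder→Maple→Dale→Spruce→Larch: 17+19+5+25+28 = 94
Maris→Alder→Maple→Dale→Larch→Spruce: 17+19+5+3+28 = 72
Maris→Alder→Maple→Larch→Spruce→Dale: 17+19+4+28+25 = 93
Maris→Alder→Maple→Larch→Dale→Spruce: 17+19+4+3+25 = 68
Maris→Alder→Dale→Spruce→Maple→Larch: 17+18+25+30+4 = 94
Maris→Alder→Dale→Spruce→Larch→Maple: 17+18+25+28+4 = 92
… (106 more)
Maris→Alder→Larch→Maple→Dale→Spruce: 17+15+4+5+25 = 66  ← best
The minimum is 66.
One shortest path: Maris → Alder → Larch → Maple → Dale → Spruce.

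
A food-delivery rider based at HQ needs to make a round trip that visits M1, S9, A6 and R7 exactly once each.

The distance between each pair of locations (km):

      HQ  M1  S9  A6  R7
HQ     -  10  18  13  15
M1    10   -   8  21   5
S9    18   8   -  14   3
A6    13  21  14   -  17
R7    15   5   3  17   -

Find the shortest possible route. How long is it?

With 4 stops there are 4!/2 = 12 distinct round trips (a route and its reverse cost the same).
HQ → M1 → S9 → A6 → R7 → HQ: 10+8+14+17+15 = 64
HQ → M1 → S9 → R7 → A6 → HQ: 10+8+3+17+13 = 51
HQ → M1 → A6 → S9 → R7 → HQ: 10+21+14+3+15 = 63
HQ → M1 → A6 → R7 → S9 → HQ: 10+21+17+3+18 = 69
HQ → M1 → R7 → S9 → A6 → HQ: 10+5+3+14+13 = 45
HQ → M1 → R7 → A6 → S9 → HQ: 10+5+17+14+18 = 64
HQ → S9 → M1 → A6 → R7 → HQ: 18+8+21+17+15 = 79
HQ → S9 → M1 → R7 → A6 → HQ: 18+8+5+17+13 = 61
HQ → S9 → A6 → M1 → R7 → HQ: 18+14+21+5+15 = 73
HQ → S9 → R7 → M1 → A6 → HQ: 18+3+5+21+13 = 60
HQ → A6 → M1 → S9 → R7 → HQ: 13+21+8+3+15 = 60
HQ → A6 → S9 → M1 → R7 → HQ: 13+14+8+5+15 = 55
The minimum is 45.
One optimal route: HQ → M1 → R7 → S9 → A6 → HQ (or its reverse).

Shortest round trip = 45 km.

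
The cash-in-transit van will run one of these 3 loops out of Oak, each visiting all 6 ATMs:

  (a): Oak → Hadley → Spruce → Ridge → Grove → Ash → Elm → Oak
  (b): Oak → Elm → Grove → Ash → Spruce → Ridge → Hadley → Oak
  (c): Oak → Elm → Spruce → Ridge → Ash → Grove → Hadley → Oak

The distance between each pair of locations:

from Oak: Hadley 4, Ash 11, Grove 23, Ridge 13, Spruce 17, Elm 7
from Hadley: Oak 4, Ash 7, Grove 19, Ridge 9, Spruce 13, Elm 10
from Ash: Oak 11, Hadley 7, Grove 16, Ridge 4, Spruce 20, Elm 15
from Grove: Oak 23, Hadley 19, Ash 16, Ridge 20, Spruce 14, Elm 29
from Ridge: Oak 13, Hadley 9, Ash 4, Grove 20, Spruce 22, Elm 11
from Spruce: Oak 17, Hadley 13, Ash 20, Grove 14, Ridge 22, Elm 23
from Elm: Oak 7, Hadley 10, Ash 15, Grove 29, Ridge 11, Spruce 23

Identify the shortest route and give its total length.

(a): 4 + 13 + 22 + 20 + 16 + 15 + 7 = 97
(b): 7 + 29 + 16 + 20 + 22 + 9 + 4 = 107
(c): 7 + 23 + 22 + 4 + 16 + 19 + 4 = 95

95 — (c) is the shortest.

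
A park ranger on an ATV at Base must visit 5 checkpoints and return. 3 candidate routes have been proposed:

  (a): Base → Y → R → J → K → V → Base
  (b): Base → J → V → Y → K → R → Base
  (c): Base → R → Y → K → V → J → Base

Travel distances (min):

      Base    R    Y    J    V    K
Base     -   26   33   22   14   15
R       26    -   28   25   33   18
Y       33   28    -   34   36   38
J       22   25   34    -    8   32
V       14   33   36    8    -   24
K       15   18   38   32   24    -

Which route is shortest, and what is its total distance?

(a): 33 + 28 + 25 + 32 + 24 + 14 = 156
(b): 22 + 8 + 36 + 38 + 18 + 26 = 148
(c): 26 + 28 + 38 + 24 + 8 + 22 = 146

Shortest is (c), total 146 min.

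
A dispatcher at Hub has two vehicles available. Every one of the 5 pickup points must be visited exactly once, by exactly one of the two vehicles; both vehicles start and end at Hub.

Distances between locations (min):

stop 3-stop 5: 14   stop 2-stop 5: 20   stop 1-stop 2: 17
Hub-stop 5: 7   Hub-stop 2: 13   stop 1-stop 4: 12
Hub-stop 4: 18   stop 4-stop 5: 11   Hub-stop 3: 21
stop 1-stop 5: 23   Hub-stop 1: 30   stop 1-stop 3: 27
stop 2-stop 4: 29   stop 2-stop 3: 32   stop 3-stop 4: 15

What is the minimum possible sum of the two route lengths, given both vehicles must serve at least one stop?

92 min — the smallest possible combined total.

There are 2^4 − 1 = 15 ways to divide the 5 stops into two non-empty groups. For each, the best each vehicle can do is its own shortest tour through its group:
  {stop 1} + {stop 2, stop 3, stop 4, stop 5}: 60 + 78 = 138
  {stop 2} + {stop 1, stop 3, stop 4, stop 5}: 26 + 78 = 104
  {stop 1, stop 2} + {stop 3, stop 4, stop 5}: 60 + 54 = 114
  {stop 3} + {stop 1, stop 2, stop 4, stop 5}: 42 + 60 = 102
  {stop 1, stop 3} + {stop 2, stop 4, stop 5}: 78 + 60 = 138
  {stop 2, stop 3} + {stop 1, stop 4, stop 5}: 66 + 60 = 126
  … (15 splits in total)
  {stop 1, stop 2, stop 3, stop 4} + {stop 5}: 78 + 14 = 92  ← best
Best: vehicle 1 Hub → stop 2 → stop 1 → stop 4 → stop 3 → Hub = 78; vehicle 2 Hub → stop 5 → Hub = 14; combined 92.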